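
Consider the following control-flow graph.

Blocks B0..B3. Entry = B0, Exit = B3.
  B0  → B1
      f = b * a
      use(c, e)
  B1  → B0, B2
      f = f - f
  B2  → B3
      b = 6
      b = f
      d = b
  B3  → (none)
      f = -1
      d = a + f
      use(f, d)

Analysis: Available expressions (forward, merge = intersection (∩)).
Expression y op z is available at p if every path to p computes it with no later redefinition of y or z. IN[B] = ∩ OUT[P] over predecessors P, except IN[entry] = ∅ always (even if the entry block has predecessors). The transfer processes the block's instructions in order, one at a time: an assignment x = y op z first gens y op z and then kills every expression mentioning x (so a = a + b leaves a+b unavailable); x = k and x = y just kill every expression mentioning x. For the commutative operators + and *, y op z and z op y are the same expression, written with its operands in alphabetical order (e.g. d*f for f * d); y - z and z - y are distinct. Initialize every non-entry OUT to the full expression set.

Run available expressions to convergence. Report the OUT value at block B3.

Per-block solution:
  B0:   IN={}   OUT={a*b}
  B1:   IN={a*b}   OUT={a*b}
  B2:   IN={a*b}   OUT={}
  B3:   IN={}   OUT={a+f}

Merge at B3: IN[B3] = OUT[B2] = {}
Applying B3's transfer function to that IN value gives OUT[B3] (row B3 above).

Answer: {a+f}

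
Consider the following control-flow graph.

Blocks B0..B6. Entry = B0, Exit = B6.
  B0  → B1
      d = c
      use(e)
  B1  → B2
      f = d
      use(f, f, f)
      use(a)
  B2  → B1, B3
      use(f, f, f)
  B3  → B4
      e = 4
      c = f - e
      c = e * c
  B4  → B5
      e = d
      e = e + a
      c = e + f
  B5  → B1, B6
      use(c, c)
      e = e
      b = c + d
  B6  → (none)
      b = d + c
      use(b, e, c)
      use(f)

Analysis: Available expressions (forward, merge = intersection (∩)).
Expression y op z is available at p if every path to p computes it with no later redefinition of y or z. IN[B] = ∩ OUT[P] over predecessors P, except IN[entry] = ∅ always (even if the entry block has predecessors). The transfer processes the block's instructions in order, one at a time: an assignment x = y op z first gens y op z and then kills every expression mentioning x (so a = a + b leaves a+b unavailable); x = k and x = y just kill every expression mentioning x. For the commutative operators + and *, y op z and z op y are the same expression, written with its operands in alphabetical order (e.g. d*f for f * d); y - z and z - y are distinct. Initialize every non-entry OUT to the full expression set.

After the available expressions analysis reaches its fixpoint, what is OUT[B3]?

Answer: {f-e}

Trace:
Converged values:
  B0:  IN={}  OUT={}
  B1:  IN={}  OUT={}
  B2:  IN={}  OUT={}
  B3:  IN={}  OUT={f-e}
  B4:  IN={f-e}  OUT={e+f}
  B5:  IN={e+f}  OUT={c+d}
  B6:  IN={c+d}  OUT={c+d}

Merge at B3: IN[B3] = OUT[B2] = {}
Applying B3's transfer function to that IN value gives OUT[B3] (row B3 above).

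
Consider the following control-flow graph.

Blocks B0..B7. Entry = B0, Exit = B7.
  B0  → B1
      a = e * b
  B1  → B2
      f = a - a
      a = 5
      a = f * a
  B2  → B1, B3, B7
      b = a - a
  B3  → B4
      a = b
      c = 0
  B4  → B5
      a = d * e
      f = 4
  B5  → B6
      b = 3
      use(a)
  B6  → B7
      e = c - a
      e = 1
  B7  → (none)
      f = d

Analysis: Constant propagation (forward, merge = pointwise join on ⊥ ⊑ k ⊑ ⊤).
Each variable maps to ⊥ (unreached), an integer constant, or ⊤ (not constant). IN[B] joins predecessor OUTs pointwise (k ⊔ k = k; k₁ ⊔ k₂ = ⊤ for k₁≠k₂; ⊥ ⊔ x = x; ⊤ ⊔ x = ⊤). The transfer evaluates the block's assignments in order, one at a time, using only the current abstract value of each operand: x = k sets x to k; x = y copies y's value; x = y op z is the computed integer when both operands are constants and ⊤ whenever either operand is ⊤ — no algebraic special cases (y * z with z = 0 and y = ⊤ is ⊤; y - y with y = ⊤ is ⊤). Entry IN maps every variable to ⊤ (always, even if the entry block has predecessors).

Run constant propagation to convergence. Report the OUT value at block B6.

Answer: {a: ⊤, b: 3, c: 0, d: ⊤, e: 1, f: 4}

Derivation:
Per-block solution:
  B0: | IN=(all ⊤) | OUT=(all ⊤)
  B1: | IN=(all ⊤) | OUT=(all ⊤)
  B2: | IN=(all ⊤) | OUT=(all ⊤)
  B3: | IN=(all ⊤) | OUT={c:0; rest ⊤}
  B4: | IN={c:0; rest ⊤} | OUT={c:0, f:4; rest ⊤}
  B5: | IN={c:0, f:4; rest ⊤} | OUT={b:3, c:0, f:4; rest ⊤}
  B6: | IN={b:3, c:0, f:4; rest ⊤} | OUT={b:3, c:0, e:1, f:4; rest ⊤}
  B7: | IN=(all ⊤) | OUT=(all ⊤)

Merge at B6: IN[B6] = OUT[B5] = {a: ⊤, b: 3, c: 0, d: ⊤, e: ⊤, f: 4}
Applying B6's transfer function to that IN value gives OUT[B6] (row B6 above).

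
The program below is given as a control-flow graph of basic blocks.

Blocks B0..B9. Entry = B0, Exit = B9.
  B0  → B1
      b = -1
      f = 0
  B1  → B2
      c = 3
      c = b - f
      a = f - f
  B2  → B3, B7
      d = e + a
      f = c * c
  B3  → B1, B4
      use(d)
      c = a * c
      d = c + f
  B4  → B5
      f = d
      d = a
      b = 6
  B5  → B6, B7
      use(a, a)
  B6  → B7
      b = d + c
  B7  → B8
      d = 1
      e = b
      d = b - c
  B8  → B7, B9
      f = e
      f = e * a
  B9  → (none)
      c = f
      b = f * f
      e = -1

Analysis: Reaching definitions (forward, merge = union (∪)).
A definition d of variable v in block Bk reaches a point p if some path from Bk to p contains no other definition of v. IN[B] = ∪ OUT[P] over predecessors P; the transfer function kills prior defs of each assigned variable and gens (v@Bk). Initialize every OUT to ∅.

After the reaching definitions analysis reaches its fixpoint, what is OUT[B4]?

Per-block solution:
  B0:   IN={}   OUT={b@B0, f@B0}
  B1:   IN={a@B1, b@B0, c@B3, d@B3, f@B0, f@B2}   OUT={a@B1, b@B0, c@B1, d@B3, f@B0, f@B2}
  B2:   IN={a@B1, b@B0, c@B1, d@B3, f@B0, f@B2}   OUT={a@B1, b@B0, c@B1, d@B2, f@B2}
  B3:   IN={a@B1, b@B0, c@B1, d@B2, f@B2}   OUT={a@B1, b@B0, c@B3, d@B3, f@B2}
  B4:   IN={a@B1, b@B0, c@B3, d@B3, f@B2}   OUT={a@B1, b@B4, c@B3, d@B4, f@B4}
  B5:   IN={a@B1, b@B4, c@B3, d@B4, f@B4}   OUT={a@B1, b@B4, c@B3, d@B4, f@B4}
  B6:   IN={a@B1, b@B4, c@B3, d@B4, f@B4}   OUT={a@B1, b@B6, c@B3, d@B4, f@B4}
  B7:   IN={a@B1, b@B0, b@B4, b@B6, c@B1, c@B3, d@B2, d@B4, d@B7, e@B7, f@B2, f@B4, f@B8}   OUT={a@B1, b@B0, b@B4, b@B6, c@B1, c@B3, d@B7, e@B7, f@B2, f@B4, f@B8}
  B8:   IN={a@B1, b@B0, b@B4, b@B6, c@B1, c@B3, d@B7, e@B7, f@B2, f@B4, f@B8}   OUT={a@B1, b@B0, b@B4, b@B6, c@B1, c@B3, d@B7, e@B7, f@B8}
  B9:   IN={a@B1, b@B0, b@B4, b@B6, c@B1, c@B3, d@B7, e@B7, f@B8}   OUT={a@B1, b@B9, c@B9, d@B7, e@B9, f@B8}

Merge at B4: IN[B4] = OUT[B3] = {a@B1, b@B0, c@B3, d@B3, f@B2}
Applying B4's transfer function to that IN value gives OUT[B4] (row B4 above).

Answer: {a@B1, b@B4, c@B3, d@B4, f@B4}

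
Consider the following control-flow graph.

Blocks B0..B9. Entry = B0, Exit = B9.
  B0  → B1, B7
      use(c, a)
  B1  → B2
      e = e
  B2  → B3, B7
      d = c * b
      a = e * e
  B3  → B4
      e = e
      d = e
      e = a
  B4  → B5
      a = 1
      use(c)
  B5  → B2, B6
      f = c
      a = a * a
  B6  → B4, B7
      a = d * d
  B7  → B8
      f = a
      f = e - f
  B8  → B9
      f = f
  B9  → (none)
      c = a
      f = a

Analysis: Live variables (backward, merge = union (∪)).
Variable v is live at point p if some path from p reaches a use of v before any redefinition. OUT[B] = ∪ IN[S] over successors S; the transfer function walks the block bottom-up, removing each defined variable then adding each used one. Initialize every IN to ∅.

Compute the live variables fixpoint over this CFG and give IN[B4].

Converged values:
  B0:   IN={a, b, c, e}   OUT={a, b, c, e}
  B1:   IN={b, c, e}   OUT={b, c, e}
  B2:   IN={b, c, e}   OUT={a, b, c, e}
  B3:   IN={a, b, c, e}   OUT={b, c, d, e}
  B4:   IN={b, c, d, e}   OUT={a, b, c, d, e}
  B5:   IN={a, b, c, d, e}   OUT={b, c, d, e}
  B6:   IN={b, c, d, e}   OUT={a, b, c, d, e}
  B7:   IN={a, e}   OUT={a, f}
  B8:   IN={a, f}   OUT={a}
  B9:   IN={a}   OUT={}

Merge at B4: OUT[B4] = IN[B5] = {a, b, c, d, e}
Applying B4's transfer function to that OUT value gives IN[B4] (row B4 above).

Answer: {b, c, d, e}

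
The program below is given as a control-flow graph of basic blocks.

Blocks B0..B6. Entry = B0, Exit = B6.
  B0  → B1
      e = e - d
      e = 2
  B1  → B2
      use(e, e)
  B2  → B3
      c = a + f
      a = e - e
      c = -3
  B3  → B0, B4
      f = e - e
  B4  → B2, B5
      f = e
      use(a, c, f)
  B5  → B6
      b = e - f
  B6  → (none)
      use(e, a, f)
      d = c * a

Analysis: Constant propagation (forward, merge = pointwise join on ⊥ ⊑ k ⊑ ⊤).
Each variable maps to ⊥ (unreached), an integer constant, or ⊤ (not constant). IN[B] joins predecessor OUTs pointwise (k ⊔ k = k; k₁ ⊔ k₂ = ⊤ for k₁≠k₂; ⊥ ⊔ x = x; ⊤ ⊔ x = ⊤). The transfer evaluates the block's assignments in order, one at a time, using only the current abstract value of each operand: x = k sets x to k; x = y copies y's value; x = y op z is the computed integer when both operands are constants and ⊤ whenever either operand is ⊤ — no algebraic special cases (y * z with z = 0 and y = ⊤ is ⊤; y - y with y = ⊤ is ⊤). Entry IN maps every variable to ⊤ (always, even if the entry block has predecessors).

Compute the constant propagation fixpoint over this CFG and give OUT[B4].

Converged values:
  B0:  IN=(all ⊤)  OUT={e:2; rest ⊤}
  B1:  IN={e:2; rest ⊤}  OUT={e:2; rest ⊤}
  B2:  IN={e:2; rest ⊤}  OUT={a:0, c:-3, e:2; rest ⊤}
  B3:  IN={a:0, c:-3, e:2; rest ⊤}  OUT={a:0, c:-3, e:2, f:0; rest ⊤}
  B4:  IN={a:0, c:-3, e:2, f:0; rest ⊤}  OUT={a:0, c:-3, e:2, f:2; rest ⊤}
  B5:  IN={a:0, c:-3, e:2, f:2; rest ⊤}  OUT={a:0, b:0, c:-3, e:2, f:2; rest ⊤}
  B6:  IN={a:0, b:0, c:-3, e:2, f:2; rest ⊤}  OUT={a:0, b:0, c:-3, d:0, e:2, f:2; rest ⊤}

Merge at B4: IN[B4] = OUT[B3] = {a: 0, b: ⊤, c: -3, d: ⊤, e: 2, f: 0}
Applying B4's transfer function to that IN value gives OUT[B4] (row B4 above).

Answer: {a: 0, b: ⊤, c: -3, d: ⊤, e: 2, f: 2}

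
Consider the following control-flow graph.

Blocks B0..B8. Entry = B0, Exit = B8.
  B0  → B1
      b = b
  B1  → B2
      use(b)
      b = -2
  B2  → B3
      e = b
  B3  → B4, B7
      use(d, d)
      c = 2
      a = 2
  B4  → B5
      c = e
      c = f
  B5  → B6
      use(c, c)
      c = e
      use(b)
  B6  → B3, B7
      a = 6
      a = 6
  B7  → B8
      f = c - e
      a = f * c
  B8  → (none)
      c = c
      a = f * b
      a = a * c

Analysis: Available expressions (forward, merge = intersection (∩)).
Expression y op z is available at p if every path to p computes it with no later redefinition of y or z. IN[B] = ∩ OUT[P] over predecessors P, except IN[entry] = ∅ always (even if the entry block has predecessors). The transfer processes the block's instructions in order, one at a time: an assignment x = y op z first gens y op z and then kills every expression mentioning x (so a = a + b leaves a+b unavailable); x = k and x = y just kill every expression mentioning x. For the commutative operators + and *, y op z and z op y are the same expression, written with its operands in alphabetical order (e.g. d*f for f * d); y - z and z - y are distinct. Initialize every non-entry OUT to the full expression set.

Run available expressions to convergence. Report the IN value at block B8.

Answer: {c*f, c-e}

Derivation:
Per-block solution:
  B0:  IN={}  OUT={}
  B1:  IN={}  OUT={}
  B2:  IN={}  OUT={}
  B3:  IN={}  OUT={}
  B4:  IN={}  OUT={}
  B5:  IN={}  OUT={}
  B6:  IN={}  OUT={}
  B7:  IN={}  OUT={c*f, c-e}
  B8:  IN={c*f, c-e}  OUT={b*f}

Merge at B8: IN[B8] = OUT[B7] = {c*f, c-e}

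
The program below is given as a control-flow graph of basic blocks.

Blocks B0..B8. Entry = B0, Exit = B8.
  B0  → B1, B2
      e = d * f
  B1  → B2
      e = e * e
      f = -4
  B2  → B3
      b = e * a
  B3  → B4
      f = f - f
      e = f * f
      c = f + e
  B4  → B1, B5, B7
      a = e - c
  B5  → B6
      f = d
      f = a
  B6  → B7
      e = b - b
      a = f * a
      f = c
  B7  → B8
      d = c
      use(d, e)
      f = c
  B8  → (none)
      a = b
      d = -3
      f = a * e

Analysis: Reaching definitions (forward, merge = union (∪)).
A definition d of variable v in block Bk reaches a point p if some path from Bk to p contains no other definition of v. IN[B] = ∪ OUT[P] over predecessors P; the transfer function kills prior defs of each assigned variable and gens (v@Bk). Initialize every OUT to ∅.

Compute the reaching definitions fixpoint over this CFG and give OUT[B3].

Fixpoint table:
  B0: | IN={} | OUT={e@B0}
  B1: | IN={a@B4, b@B2, c@B3, e@B0, e@B3, f@B3} | OUT={a@B4, b@B2, c@B3, e@B1, f@B1}
  B2: | IN={a@B4, b@B2, c@B3, e@B0, e@B1, f@B1} | OUT={a@B4, b@B2, c@B3, e@B0, e@B1, f@B1}
  B3: | IN={a@B4, b@B2, c@B3, e@B0, e@B1, f@B1} | OUT={a@B4, b@B2, c@B3, e@B3, f@B3}
  B4: | IN={a@B4, b@B2, c@B3, e@B3, f@B3} | OUT={a@B4, b@B2, c@B3, e@B3, f@B3}
  B5: | IN={a@B4, b@B2, c@B3, e@B3, f@B3} | OUT={a@B4, b@B2, c@B3, e@B3, f@B5}
  B6: | IN={a@B4, b@B2, c@B3, e@B3, f@B5} | OUT={a@B6, b@B2, c@B3, e@B6, f@B6}
  B7: | IN={a@B4, a@B6, b@B2, c@B3, e@B3, e@B6, f@B3, f@B6} | OUT={a@B4, a@B6, b@B2, c@B3, d@B7, e@B3, e@B6, f@B7}
  B8: | IN={a@B4, a@B6, b@B2, c@B3, d@B7, e@B3, e@B6, f@B7} | OUT={a@B8, b@B2, c@B3, d@B8, e@B3, e@B6, f@B8}

Merge at B3: IN[B3] = OUT[B2] = {a@B4, b@B2, c@B3, e@B0, e@B1, f@B1}
Applying B3's transfer function to that IN value gives OUT[B3] (row B3 above).

Answer: {a@B4, b@B2, c@B3, e@B3, f@B3}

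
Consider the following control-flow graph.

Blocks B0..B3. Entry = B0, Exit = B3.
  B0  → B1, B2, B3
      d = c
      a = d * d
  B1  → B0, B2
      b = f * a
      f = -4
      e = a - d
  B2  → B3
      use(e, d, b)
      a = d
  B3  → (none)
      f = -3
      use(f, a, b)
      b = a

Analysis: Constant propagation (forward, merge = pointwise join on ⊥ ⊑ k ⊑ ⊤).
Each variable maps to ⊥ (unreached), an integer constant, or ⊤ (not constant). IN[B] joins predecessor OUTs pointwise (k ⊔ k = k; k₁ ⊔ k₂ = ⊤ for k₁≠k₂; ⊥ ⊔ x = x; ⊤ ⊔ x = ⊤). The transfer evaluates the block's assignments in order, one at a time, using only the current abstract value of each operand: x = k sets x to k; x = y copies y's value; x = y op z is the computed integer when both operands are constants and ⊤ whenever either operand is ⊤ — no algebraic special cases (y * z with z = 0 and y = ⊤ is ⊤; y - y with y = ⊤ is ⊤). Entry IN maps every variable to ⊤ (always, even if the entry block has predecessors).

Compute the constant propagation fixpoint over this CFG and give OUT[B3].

Per-block solution:
  B0:   IN=(all ⊤)   OUT=(all ⊤)
  B1:   IN=(all ⊤)   OUT={f:-4; rest ⊤}
  B2:   IN=(all ⊤)   OUT=(all ⊤)
  B3:   IN=(all ⊤)   OUT={f:-3; rest ⊤}

Merge at B3: IN[B3] = OUT[B0] ⊔ OUT[B2] = {a: ⊤, b: ⊤, c: ⊤, d: ⊤, e: ⊤, f: ⊤}
Applying B3's transfer function to that IN value gives OUT[B3] (row B3 above).

Answer: {a: ⊤, b: ⊤, c: ⊤, d: ⊤, e: ⊤, f: -3}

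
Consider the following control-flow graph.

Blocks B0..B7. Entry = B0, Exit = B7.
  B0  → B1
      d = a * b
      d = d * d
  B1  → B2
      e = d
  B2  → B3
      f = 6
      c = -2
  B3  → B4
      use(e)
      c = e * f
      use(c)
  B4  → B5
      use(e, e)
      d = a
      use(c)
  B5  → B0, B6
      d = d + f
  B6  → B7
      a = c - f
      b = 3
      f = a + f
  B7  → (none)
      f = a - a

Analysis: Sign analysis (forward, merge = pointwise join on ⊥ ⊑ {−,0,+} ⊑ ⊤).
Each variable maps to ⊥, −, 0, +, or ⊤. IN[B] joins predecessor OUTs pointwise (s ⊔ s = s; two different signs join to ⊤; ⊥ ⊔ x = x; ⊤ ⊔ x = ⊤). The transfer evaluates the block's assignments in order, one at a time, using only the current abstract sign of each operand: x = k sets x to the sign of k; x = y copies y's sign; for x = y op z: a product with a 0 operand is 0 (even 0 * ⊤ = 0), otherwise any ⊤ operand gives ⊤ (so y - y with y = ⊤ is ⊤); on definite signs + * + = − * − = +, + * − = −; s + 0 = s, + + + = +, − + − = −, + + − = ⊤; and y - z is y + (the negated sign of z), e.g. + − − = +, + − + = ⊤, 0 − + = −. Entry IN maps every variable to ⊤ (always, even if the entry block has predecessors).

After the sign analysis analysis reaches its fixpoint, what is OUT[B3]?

Converged values:
  B0:   IN=(all ⊤)   OUT=(all ⊤)
  B1:   IN=(all ⊤)   OUT=(all ⊤)
  B2:   IN=(all ⊤)   OUT={c:-, f:+; rest ⊤}
  B3:   IN={c:-, f:+; rest ⊤}   OUT={f:+; rest ⊤}
  B4:   IN={f:+; rest ⊤}   OUT={f:+; rest ⊤}
  B5:   IN={f:+; rest ⊤}   OUT={f:+; rest ⊤}
  B6:   IN={f:+; rest ⊤}   OUT={b:+; rest ⊤}
  B7:   IN={b:+; rest ⊤}   OUT={b:+; rest ⊤}

Merge at B3: IN[B3] = OUT[B2] = {a: ⊤, b: ⊤, c: -, d: ⊤, e: ⊤, f: +}
Applying B3's transfer function to that IN value gives OUT[B3] (row B3 above).

Answer: {a: ⊤, b: ⊤, c: ⊤, d: ⊤, e: ⊤, f: +}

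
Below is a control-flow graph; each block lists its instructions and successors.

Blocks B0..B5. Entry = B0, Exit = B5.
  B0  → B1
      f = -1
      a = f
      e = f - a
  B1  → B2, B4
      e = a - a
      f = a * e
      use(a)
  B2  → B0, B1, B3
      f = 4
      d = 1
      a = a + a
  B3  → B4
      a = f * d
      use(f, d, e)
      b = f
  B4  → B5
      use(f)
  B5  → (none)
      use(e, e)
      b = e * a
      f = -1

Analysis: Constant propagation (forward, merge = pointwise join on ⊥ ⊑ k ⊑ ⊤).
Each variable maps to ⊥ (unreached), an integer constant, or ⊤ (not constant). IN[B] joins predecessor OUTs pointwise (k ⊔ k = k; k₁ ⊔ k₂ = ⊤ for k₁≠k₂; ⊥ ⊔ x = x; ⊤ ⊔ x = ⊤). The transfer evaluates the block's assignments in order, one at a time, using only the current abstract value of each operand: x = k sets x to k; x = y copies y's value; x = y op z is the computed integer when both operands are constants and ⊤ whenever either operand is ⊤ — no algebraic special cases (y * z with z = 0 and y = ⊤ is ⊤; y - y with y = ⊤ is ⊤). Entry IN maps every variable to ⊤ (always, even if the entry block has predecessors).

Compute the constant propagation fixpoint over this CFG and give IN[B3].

Converged values:
  B0:  IN=(all ⊤)  OUT={a:-1, e:0, f:-1; rest ⊤}
  B1:  IN=(all ⊤)  OUT=(all ⊤)
  B2:  IN=(all ⊤)  OUT={d:1, f:4; rest ⊤}
  B3:  IN={d:1, f:4; rest ⊤}  OUT={a:4, b:4, d:1, f:4; rest ⊤}
  B4:  IN=(all ⊤)  OUT=(all ⊤)
  B5:  IN=(all ⊤)  OUT={f:-1; rest ⊤}

Merge at B3: IN[B3] = OUT[B2] = {a: ⊤, b: ⊤, c: ⊤, d: 1, e: ⊤, f: 4}

Answer: {a: ⊤, b: ⊤, c: ⊤, d: 1, e: ⊤, f: 4}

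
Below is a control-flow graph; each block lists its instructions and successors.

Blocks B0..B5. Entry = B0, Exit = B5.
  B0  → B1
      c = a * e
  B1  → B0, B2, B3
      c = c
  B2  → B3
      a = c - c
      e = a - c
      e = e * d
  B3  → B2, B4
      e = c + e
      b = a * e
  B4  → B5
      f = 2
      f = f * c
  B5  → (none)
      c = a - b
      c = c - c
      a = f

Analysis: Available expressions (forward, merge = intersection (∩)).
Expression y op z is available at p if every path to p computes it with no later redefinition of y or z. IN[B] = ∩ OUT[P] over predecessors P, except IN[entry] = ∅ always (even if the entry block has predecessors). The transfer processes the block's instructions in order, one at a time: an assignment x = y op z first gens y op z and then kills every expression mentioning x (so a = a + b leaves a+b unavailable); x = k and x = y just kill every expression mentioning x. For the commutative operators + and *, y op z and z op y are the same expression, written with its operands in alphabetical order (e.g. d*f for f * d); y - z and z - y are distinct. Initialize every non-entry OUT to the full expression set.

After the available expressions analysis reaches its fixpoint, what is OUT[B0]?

Answer: {a*e}

Working:
Per-block solution:
  B0:  IN={}  OUT={a*e}
  B1:  IN={a*e}  OUT={a*e}
  B2:  IN={a*e}  OUT={a-c, c-c}
  B3:  IN={}  OUT={a*e}
  B4:  IN={a*e}  OUT={a*e}
  B5:  IN={a*e}  OUT={}

Merge at B0 (entry node, so the boundary value {} is joined with the incoming edge(s)): IN[B0] = {} ∩ OUT[B1] = {}
Applying B0's transfer function to that IN value gives OUT[B0] (row B0 above).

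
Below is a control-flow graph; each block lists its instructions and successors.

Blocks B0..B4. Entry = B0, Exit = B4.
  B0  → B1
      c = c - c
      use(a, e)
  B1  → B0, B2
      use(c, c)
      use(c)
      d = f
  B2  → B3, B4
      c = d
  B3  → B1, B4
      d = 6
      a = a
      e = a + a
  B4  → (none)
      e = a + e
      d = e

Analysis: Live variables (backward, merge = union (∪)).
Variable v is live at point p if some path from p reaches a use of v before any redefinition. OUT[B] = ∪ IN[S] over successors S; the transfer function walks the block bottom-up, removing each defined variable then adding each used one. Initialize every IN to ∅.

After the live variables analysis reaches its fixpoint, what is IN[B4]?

Answer: {a, e}

Working:
Per-block solution:
  B0:  IN={a, c, e, f}  OUT={a, c, e, f}
  B1:  IN={a, c, e, f}  OUT={a, c, d, e, f}
  B2:  IN={a, d, e, f}  OUT={a, c, e, f}
  B3:  IN={a, c, f}  OUT={a, c, e, f}
  B4:  IN={a, e}  OUT={}

B4 is the boundary node: OUT[B4] = {}
Applying B4's transfer function to that OUT value gives IN[B4] (row B4 above).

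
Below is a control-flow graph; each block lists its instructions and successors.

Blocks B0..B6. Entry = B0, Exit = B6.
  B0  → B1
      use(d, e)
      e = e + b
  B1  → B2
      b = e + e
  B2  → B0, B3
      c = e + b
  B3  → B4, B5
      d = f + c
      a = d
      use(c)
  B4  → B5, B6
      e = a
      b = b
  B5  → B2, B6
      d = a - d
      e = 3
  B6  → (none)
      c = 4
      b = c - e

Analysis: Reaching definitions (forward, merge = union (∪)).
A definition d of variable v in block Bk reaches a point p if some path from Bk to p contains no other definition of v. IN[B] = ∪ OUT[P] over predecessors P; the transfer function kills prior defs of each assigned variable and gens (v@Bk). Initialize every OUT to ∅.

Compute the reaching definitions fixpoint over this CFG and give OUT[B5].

Answer: {a@B3, b@B1, b@B4, c@B2, d@B5, e@B5}

Working:
Fixpoint table:
  B0:   IN={a@B3, b@B1, b@B4, c@B2, d@B5, e@B0, e@B5}   OUT={a@B3, b@B1, b@B4, c@B2, d@B5, e@B0}
  B1:   IN={a@B3, b@B1, b@B4, c@B2, d@B5, e@B0}   OUT={a@B3, b@B1, c@B2, d@B5, e@B0}
  B2:   IN={a@B3, b@B1, b@B4, c@B2, d@B5, e@B0, e@B5}   OUT={a@B3, b@B1, b@B4, c@B2, d@B5, e@B0, e@B5}
  B3:   IN={a@B3, b@B1, b@B4, c@B2, d@B5, e@B0, e@B5}   OUT={a@B3, b@B1, b@B4, c@B2, d@B3, e@B0, e@B5}
  B4:   IN={a@B3, b@B1, b@B4, c@B2, d@B3, e@B0, e@B5}   OUT={a@B3, b@B4, c@B2, d@B3, e@B4}
  B5:   IN={a@B3, b@B1, b@B4, c@B2, d@B3, e@B0, e@B4, e@B5}   OUT={a@B3, b@B1, b@B4, c@B2, d@B5, e@B5}
  B6:   IN={a@B3, b@B1, b@B4, c@B2, d@B3, d@B5, e@B4, e@B5}   OUT={a@B3, b@B6, c@B6, d@B3, d@B5, e@B4, e@B5}

Merge at B5: IN[B5] = OUT[B3] ⊔ OUT[B4] = {a@B3, b@B1, b@B4, c@B2, d@B3, e@B0, e@B4, e@B5}
Applying B5's transfer function to that IN value gives OUT[B5] (row B5 above).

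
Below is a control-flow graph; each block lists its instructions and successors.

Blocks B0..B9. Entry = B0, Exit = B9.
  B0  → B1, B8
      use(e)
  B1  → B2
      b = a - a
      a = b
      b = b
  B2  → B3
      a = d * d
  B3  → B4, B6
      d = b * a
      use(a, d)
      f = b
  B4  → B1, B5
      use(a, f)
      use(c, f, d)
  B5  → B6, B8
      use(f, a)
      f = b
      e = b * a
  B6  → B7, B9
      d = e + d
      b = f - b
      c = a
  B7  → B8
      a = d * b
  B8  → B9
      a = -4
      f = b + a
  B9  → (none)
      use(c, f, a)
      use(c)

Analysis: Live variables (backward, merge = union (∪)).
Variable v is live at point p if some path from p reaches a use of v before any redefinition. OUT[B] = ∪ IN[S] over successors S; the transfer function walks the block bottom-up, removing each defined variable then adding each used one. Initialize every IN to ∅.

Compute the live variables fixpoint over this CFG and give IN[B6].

Answer: {a, b, d, e, f}

Working:
Converged values:
  B0: | IN={a, b, c, d, e} | OUT={a, b, c, d, e}
  B1: | IN={a, c, d, e} | OUT={b, c, d, e}
  B2: | IN={b, c, d, e} | OUT={a, b, c, e}
  B3: | IN={a, b, c, e} | OUT={a, b, c, d, e, f}
  B4: | IN={a, b, c, d, e, f} | OUT={a, b, c, d, e, f}
  B5: | IN={a, b, c, d, f} | OUT={a, b, c, d, e, f}
  B6: | IN={a, b, d, e, f} | OUT={a, b, c, d, f}
  B7: | IN={b, c, d} | OUT={b, c}
  B8: | IN={b, c} | OUT={a, c, f}
  B9: | IN={a, c, f} | OUT={}

Merge at B6: OUT[B6] = IN[B7] ⊔ IN[B9] = {a, b, c, d, f}
Applying B6's transfer function to that OUT value gives IN[B6] (row B6 above).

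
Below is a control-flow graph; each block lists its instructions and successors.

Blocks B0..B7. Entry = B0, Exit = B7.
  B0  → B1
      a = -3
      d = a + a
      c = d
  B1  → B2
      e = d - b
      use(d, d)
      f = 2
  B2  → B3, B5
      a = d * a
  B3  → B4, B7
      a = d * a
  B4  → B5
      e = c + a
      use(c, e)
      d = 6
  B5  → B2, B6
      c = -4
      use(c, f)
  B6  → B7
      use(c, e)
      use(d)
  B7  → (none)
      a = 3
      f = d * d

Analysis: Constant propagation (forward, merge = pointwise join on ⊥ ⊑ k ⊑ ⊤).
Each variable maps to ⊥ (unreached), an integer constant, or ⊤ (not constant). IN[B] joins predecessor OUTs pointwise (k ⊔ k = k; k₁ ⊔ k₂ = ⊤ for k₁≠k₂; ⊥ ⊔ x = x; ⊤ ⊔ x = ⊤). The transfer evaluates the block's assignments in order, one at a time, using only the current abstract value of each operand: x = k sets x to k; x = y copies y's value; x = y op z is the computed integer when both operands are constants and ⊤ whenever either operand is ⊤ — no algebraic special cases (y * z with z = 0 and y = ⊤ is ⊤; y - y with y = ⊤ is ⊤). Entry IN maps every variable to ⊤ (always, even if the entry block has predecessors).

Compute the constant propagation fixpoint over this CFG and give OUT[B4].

Converged values:
  B0: | IN=(all ⊤) | OUT={a:-3, c:-6, d:-6; rest ⊤}
  B1: | IN={a:-3, c:-6, d:-6; rest ⊤} | OUT={a:-3, c:-6, d:-6, f:2; rest ⊤}
  B2: | IN={f:2; rest ⊤} | OUT={f:2; rest ⊤}
  B3: | IN={f:2; rest ⊤} | OUT={f:2; rest ⊤}
  B4: | IN={f:2; rest ⊤} | OUT={d:6, f:2; rest ⊤}
  B5: | IN={f:2; rest ⊤} | OUT={c:-4, f:2; rest ⊤}
  B6: | IN={c:-4, f:2; rest ⊤} | OUT={c:-4, f:2; rest ⊤}
  B7: | IN={f:2; rest ⊤} | OUT={a:3; rest ⊤}

Merge at B4: IN[B4] = OUT[B3] = {a: ⊤, b: ⊤, c: ⊤, d: ⊤, e: ⊤, f: 2}
Applying B4's transfer function to that IN value gives OUT[B4] (row B4 above).

Answer: {a: ⊤, b: ⊤, c: ⊤, d: 6, e: ⊤, f: 2}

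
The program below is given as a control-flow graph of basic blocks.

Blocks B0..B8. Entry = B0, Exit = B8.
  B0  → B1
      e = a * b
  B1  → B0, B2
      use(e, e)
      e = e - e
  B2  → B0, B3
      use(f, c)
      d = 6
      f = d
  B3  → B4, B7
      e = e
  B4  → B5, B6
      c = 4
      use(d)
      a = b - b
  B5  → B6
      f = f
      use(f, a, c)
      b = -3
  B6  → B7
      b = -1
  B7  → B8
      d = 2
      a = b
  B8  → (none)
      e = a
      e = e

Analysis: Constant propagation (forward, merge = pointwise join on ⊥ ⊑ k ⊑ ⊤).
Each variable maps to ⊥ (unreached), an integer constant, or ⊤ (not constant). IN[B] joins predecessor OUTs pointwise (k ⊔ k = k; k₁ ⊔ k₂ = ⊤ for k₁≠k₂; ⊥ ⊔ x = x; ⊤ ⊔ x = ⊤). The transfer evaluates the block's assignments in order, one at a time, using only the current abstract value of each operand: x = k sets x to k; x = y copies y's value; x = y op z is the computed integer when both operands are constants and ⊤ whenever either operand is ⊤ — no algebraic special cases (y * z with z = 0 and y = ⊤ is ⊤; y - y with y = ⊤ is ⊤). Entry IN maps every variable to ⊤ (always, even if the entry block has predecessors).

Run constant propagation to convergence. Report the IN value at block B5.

Answer: {a: ⊤, b: ⊤, c: 4, d: 6, e: ⊤, f: 6}

Working:
Converged values:
  B0:  IN=(all ⊤)  OUT=(all ⊤)
  B1:  IN=(all ⊤)  OUT=(all ⊤)
  B2:  IN=(all ⊤)  OUT={d:6, f:6; rest ⊤}
  B3:  IN={d:6, f:6; rest ⊤}  OUT={d:6, f:6; rest ⊤}
  B4:  IN={d:6, f:6; rest ⊤}  OUT={c:4, d:6, f:6; rest ⊤}
  B5:  IN={c:4, d:6, f:6; rest ⊤}  OUT={b:-3, c:4, d:6, f:6; rest ⊤}
  B6:  IN={c:4, d:6, f:6; rest ⊤}  OUT={b:-1, c:4, d:6, f:6; rest ⊤}
  B7:  IN={d:6, f:6; rest ⊤}  OUT={d:2, f:6; rest ⊤}
  B8:  IN={d:2, f:6; rest ⊤}  OUT={d:2, f:6; rest ⊤}

Merge at B5: IN[B5] = OUT[B4] = {a: ⊤, b: ⊤, c: 4, d: 6, e: ⊤, f: 6}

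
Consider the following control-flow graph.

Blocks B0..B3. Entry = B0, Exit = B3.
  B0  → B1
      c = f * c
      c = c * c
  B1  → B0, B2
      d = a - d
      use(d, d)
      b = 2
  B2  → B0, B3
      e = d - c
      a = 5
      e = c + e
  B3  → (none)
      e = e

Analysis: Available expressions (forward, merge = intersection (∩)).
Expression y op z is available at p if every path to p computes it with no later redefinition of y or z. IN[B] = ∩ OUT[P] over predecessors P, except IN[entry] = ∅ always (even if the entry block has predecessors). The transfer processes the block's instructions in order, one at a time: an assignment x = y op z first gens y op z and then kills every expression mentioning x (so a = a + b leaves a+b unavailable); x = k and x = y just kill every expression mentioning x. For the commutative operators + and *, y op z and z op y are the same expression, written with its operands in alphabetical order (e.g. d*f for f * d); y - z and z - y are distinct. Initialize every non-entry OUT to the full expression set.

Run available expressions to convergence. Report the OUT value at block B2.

Per-block solution:
  B0:  IN={}  OUT={}
  B1:  IN={}  OUT={}
  B2:  IN={}  OUT={d-c}
  B3:  IN={d-c}  OUT={d-c}

Merge at B2: IN[B2] = OUT[B1] = {}
Applying B2's transfer function to that IN value gives OUT[B2] (row B2 above).

Answer: {d-c}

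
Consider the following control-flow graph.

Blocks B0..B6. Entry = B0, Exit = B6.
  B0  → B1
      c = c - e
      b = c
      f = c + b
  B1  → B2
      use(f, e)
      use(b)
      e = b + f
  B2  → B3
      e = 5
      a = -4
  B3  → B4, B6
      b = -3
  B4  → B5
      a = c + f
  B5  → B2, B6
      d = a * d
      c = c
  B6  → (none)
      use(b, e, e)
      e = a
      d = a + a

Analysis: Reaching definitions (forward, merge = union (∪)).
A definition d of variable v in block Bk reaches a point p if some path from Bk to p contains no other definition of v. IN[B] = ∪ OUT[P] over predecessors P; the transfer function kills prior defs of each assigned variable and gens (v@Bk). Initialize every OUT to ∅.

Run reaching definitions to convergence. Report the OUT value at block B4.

Per-block solution:
  B0:  IN={}  OUT={b@B0, c@B0, f@B0}
  B1:  IN={b@B0, c@B0, f@B0}  OUT={b@B0, c@B0, e@B1, f@B0}
  B2:  IN={a@B4, b@B0, b@B3, c@B0, c@B5, d@B5, e@B1, e@B2, f@B0}  OUT={a@B2, b@B0, b@B3, c@B0, c@B5, d@B5, e@B2, f@B0}
  B3:  IN={a@B2, b@B0, b@B3, c@B0, c@B5, d@B5, e@B2, f@B0}  OUT={a@B2, b@B3, c@B0, c@B5, d@B5, e@B2, f@B0}
  B4:  IN={a@B2, b@B3, c@B0, c@B5, d@B5, e@B2, f@B0}  OUT={a@B4, b@B3, c@B0, c@B5, d@B5, e@B2, f@B0}
  B5:  IN={a@B4, b@B3, c@B0, c@B5, d@B5, e@B2, f@B0}  OUT={a@B4, b@B3, c@B5, d@B5, e@B2, f@B0}
  B6:  IN={a@B2, a@B4, b@B3, c@B0, c@B5, d@B5, e@B2, f@B0}  OUT={a@B2, a@B4, b@B3, c@B0, c@B5, d@B6, e@B6, f@B0}

Merge at B4: IN[B4] = OUT[B3] = {a@B2, b@B3, c@B0, c@B5, d@B5, e@B2, f@B0}
Applying B4's transfer function to that IN value gives OUT[B4] (row B4 above).

Answer: {a@B4, b@B3, c@B0, c@B5, d@B5, e@B2, f@B0}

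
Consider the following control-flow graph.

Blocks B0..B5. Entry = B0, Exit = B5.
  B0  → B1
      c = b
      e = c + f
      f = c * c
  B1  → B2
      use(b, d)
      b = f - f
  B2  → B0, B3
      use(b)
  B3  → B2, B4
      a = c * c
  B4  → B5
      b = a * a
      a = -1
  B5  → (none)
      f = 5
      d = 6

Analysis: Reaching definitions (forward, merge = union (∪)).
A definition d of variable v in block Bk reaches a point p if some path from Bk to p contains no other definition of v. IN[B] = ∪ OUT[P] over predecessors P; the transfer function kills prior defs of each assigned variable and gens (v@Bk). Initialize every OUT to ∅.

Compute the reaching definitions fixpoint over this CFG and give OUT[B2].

Fixpoint table:
  B0: | IN={a@B3, b@B1, c@B0, e@B0, f@B0} | OUT={a@B3, b@B1, c@B0, e@B0, f@B0}
  B1: | IN={a@B3, b@B1, c@B0, e@B0, f@B0} | OUT={a@B3, b@B1, c@B0, e@B0, f@B0}
  B2: | IN={a@B3, b@B1, c@B0, e@B0, f@B0} | OUT={a@B3, b@B1, c@B0, e@B0, f@B0}
  B3: | IN={a@B3, b@B1, c@B0, e@B0, f@B0} | OUT={a@B3, b@B1, c@B0, e@B0, f@B0}
  B4: | IN={a@B3, b@B1, c@B0, e@B0, f@B0} | OUT={a@B4, b@B4, c@B0, e@B0, f@B0}
  B5: | IN={a@B4, b@B4, c@B0, e@B0, f@B0} | OUT={a@B4, b@B4, c@B0, d@B5, e@B0, f@B5}

Merge at B2: IN[B2] = OUT[B1] ⊔ OUT[B3] = {a@B3, b@B1, c@B0, e@B0, f@B0}
Applying B2's transfer function to that IN value gives OUT[B2] (row B2 above).

Answer: {a@B3, b@B1, c@B0, e@B0, f@B0}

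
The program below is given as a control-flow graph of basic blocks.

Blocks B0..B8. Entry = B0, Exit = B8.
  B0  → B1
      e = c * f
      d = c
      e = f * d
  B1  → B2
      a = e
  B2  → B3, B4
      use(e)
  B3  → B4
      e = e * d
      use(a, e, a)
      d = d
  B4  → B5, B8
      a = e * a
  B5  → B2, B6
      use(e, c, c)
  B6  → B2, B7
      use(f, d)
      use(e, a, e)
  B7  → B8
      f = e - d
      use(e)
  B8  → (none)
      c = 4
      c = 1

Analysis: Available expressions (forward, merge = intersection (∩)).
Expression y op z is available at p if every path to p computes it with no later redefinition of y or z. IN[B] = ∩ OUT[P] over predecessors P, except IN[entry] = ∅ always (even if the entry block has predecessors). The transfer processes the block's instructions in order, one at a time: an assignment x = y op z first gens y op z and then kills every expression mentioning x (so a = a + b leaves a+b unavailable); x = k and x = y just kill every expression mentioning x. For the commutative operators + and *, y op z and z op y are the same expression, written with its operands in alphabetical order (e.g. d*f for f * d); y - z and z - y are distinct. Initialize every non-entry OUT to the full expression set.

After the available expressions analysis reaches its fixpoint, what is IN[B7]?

Answer: {c*f}

Derivation:
Converged values:
  B0:   IN={}   OUT={c*f, d*f}
  B1:   IN={c*f, d*f}   OUT={c*f, d*f}
  B2:   IN={c*f}   OUT={c*f}
  B3:   IN={c*f}   OUT={c*f}
  B4:   IN={c*f}   OUT={c*f}
  B5:   IN={c*f}   OUT={c*f}
  B6:   IN={c*f}   OUT={c*f}
  B7:   IN={c*f}   OUT={e-d}
  B8:   IN={}   OUT={}

Merge at B7: IN[B7] = OUT[B6] = {c*f}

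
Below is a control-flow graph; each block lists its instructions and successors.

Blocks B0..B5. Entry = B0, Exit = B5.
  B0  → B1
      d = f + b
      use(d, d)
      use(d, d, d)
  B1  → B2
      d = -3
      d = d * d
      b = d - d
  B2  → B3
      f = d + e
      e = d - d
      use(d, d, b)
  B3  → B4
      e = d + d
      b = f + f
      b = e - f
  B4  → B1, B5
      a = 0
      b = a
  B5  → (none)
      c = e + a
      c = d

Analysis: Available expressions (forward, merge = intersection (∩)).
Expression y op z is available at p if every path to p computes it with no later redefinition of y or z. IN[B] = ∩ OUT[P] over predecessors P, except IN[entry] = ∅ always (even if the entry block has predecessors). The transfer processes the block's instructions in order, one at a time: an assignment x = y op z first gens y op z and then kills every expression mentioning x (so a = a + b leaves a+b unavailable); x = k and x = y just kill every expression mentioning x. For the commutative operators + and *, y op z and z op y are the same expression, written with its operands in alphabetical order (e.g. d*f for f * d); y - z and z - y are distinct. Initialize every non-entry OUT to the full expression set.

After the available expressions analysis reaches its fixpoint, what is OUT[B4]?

Answer: {d+d, d-d, e-f, f+f}

Derivation:
Converged values:
  B0:   IN={}   OUT={b+f}
  B1:   IN={}   OUT={d-d}
  B2:   IN={d-d}   OUT={d-d}
  B3:   IN={d-d}   OUT={d+d, d-d, e-f, f+f}
  B4:   IN={d+d, d-d, e-f, f+f}   OUT={d+d, d-d, e-f, f+f}
  B5:   IN={d+d, d-d, e-f, f+f}   OUT={a+e, d+d, d-d, e-f, f+f}

Merge at B4: IN[B4] = OUT[B3] = {d+d, d-d, e-f, f+f}
Applying B4's transfer function to that IN value gives OUT[B4] (row B4 above).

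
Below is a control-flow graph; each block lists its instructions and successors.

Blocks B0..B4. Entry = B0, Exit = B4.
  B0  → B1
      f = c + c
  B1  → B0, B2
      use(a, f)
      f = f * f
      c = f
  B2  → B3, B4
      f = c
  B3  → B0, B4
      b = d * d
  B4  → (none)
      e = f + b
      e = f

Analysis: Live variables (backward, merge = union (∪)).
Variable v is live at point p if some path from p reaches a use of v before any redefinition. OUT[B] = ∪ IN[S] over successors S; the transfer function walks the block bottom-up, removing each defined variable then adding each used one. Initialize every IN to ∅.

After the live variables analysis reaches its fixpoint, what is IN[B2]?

Fixpoint table:
  B0:   IN={a, b, c, d}   OUT={a, b, d, f}
  B1:   IN={a, b, d, f}   OUT={a, b, c, d}
  B2:   IN={a, b, c, d}   OUT={a, b, c, d, f}
  B3:   IN={a, c, d, f}   OUT={a, b, c, d, f}
  B4:   IN={b, f}   OUT={}

Merge at B2: OUT[B2] = IN[B3] ⊔ IN[B4] = {a, b, c, d, f}
Applying B2's transfer function to that OUT value gives IN[B2] (row B2 above).

Answer: {a, b, c, d}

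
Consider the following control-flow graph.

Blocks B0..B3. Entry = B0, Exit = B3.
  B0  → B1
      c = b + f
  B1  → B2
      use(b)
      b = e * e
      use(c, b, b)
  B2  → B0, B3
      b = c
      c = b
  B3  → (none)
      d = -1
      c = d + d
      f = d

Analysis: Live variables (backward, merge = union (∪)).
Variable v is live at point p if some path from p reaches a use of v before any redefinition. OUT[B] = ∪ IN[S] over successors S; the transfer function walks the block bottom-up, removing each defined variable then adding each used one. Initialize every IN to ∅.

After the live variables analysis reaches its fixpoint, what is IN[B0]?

Answer: {b, e, f}

Derivation:
Converged values:
  B0: | IN={b, e, f} | OUT={b, c, e, f}
  B1: | IN={b, c, e, f} | OUT={c, e, f}
  B2: | IN={c, e, f} | OUT={b, e, f}
  B3: | IN={} | OUT={}

Merge at B0: OUT[B0] = IN[B1] = {b, c, e, f}
Applying B0's transfer function to that OUT value gives IN[B0] (row B0 above).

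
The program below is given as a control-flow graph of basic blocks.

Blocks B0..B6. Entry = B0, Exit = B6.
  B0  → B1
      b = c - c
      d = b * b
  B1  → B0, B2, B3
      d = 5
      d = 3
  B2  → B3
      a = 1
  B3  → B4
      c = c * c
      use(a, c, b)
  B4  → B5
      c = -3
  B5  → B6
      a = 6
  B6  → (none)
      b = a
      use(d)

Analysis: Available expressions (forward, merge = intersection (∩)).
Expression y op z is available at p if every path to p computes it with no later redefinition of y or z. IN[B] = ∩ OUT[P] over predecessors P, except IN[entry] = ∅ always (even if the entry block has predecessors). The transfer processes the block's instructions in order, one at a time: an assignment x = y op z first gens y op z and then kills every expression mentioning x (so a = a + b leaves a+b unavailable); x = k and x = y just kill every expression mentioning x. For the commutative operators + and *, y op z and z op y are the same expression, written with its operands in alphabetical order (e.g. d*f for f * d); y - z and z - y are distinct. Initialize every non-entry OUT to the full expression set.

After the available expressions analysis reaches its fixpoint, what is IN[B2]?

Per-block solution:
  B0:   IN={}   OUT={b*b, c-c}
  B1:   IN={b*b, c-c}   OUT={b*b, c-c}
  B2:   IN={b*b, c-c}   OUT={b*b, c-c}
  B3:   IN={b*b, c-c}   OUT={b*b}
  B4:   IN={b*b}   OUT={b*b}
  B5:   IN={b*b}   OUT={b*b}
  B6:   IN={b*b}   OUT={}

Merge at B2: IN[B2] = OUT[B1] = {b*b, c-c}

Answer: {b*b, c-c}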